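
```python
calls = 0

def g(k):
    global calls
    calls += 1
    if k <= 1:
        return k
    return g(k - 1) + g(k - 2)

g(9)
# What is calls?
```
Call trace (a repeated sub-call is expanded the first time; later identical calls just restate its return value):
g(k=9)
  g(k=8)
    g(k=7)
      g(k=6)
        g(k=5)
          g(k=4)
            g(k=3)
              g(k=2)
                g(k=1)
                -> return 1
                g(k=0)
                -> return 0
              -> return 1
              g(k=1)
              -> return 1
            -> return 2
            g(k=2) -> return 1  (same call as traced above)
          -> return 3
          g(k=3) -> return 2  (same call as traced above)
        -> return 5
        g(k=4) -> return 3  (same call as traced above)
      -> return 8
      g(k=5) -> return 5  (same call as traced above)
    -> return 13
    g(k=6) -> return 8  (same call as traced above)
  -> return 21
  g(k=7) -> return 13  (same call as traced above)
-> return 34

calls is incremented once per call, so count the calls in each subtree. Let C(k) = number of calls made by g(k).
C(0) = C(1) = 1 (base case, no recursion); C(k) = 1 + C(k - 1) + C(k - 2) otherwise.
C(2) = 1 + C(1) + C(0) = 1 + 1 + 1 = 3
C(3) = 1 + C(2) + C(1) = 1 + 3 + 1 = 5
C(4) = 1 + C(3) + C(2) = 1 + 5 + 3 = 9
C(5) = 1 + C(4) + C(3) = 1 + 9 + 5 = 15
C(6) = 1 + C(5) + C(4) = 1 + 15 + 9 = 25
C(7) = 1 + C(6) + C(5) = 1 + 25 + 15 = 41
C(8) = 1 + C(7) + C(6) = 1 + 41 + 25 = 67
C(9) = 1 + C(8) + C(7) = 1 + 67 + 41 = 109
calls = C(9) = 109

Final answer: 109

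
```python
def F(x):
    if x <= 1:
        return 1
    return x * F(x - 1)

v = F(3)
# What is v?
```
Call trace:
F(x=3)
  F(x=2)
    F(x=1)
    -> return 1
  -> return 2
-> return 6

Final answer: 6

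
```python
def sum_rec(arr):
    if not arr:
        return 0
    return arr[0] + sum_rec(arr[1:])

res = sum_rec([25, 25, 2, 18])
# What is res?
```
Call trace:
sum_rec(arr=[25, 25, 2, 18])
  sum_rec(arr=[25, 2, 18])
    sum_rec(arr=[2, 18])
      sum_rec(arr=[18])
        sum_rec(arr=[])
        -> return 0
      -> return 18
    -> return 20
  -> return 45
-> return 70

Final answer: 70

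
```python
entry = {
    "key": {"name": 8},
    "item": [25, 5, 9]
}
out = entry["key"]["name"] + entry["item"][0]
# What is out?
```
Trace:
  entry={'key': {'name': 8}, 'item': [25, 5, 9]}
  entry={'key': {'name': 8}, 'item': [25, 5, 9]}, out=33

Final answer: 33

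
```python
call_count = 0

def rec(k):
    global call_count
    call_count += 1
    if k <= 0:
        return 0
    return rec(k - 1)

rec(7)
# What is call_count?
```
Call trace:
rec(k=7)
  rec(k=6)
    rec(k=5)
      rec(k=4)
        rec(k=3)
          rec(k=2)
            rec(k=1)
              rec(k=0)
              -> return 0
            -> return 0
          -> return 0
        -> return 0
      -> return 0
    -> return 0
  -> return 0
-> return 0

call_count is incremented once per call. rec is entered once for each k = 7, 6, 5, 4, 3, 2, 1, 0 (the k <= 0 call returns without recursing), i.e. 7 + 1 calls.
call_count = 8

Final answer: 8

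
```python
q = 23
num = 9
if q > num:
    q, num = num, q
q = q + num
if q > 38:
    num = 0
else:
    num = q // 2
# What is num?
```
Trace:
  q=23
  q=23, num=9
  q=9, num=23
  q=32, num=23
  q=32, num=16

Final answer: 16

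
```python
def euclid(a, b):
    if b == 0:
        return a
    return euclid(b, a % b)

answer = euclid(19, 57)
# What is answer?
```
Call trace:
euclid(a=19, b=57)
  euclid(a=57, b=19)
    euclid(a=19, b=0)
    -> return 19
  -> return 19
-> return 19

Final answer: 19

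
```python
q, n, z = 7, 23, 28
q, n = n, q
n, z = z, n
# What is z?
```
Trace:
  q=7, n=23, z=28
  q=23, n=7, z=28
  q=23, n=28, z=7

Final answer: 7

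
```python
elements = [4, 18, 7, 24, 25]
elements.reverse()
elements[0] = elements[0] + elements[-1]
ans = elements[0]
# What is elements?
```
Trace:
  elements=[4, 18, 7, 24, 25]
  elements=[25, 24, 7, 18, 4]
  elements=[29, 24, 7, 18, 4]
  elements=[29, 24, 7, 18, 4], ans=29

Final answer: [29, 24, 7, 18, 4]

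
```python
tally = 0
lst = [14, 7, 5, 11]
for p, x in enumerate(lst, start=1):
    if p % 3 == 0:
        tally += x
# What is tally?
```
Trace:
  tally=0
  tally=0, p=1, x=14
  tally=0, p=2, x=7
  tally=5, p=3, x=5
  tally=5, p=4, x=11

Final answer: 5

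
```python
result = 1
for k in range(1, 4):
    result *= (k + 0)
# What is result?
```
Trace:
  result=1
  result=1, k=1
  result=2, k=2
  result=6, k=3

Final answer: 6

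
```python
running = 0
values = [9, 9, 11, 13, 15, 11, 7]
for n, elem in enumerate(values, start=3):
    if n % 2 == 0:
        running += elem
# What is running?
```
Trace:
  running=0
  running=0, n=3, elem=9
  running=9, n=4, elem=9
  running=9, n=5, elem=11
  running=22, n=6, elem=13
  running=22, n=7, elem=15
  running=33, n=8, elem=11
  running=33, n=9, elem=7

Final answer: 33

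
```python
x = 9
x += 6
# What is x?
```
Trace:
  x=9
  x=15

Final answer: 15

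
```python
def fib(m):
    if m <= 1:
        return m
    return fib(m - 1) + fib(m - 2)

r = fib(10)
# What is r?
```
Call trace (a repeated sub-call is expanded the first time; later identical calls just restate its return value):
fib(m=10)
  fib(m=9)
    fib(m=8)
      fib(m=7)
        fib(m=6)
          fib(m=5)
            fib(m=4)
              fib(m=3)
                fib(m=2)
                  fib(m=1)
                  -> return 1
                  fib(m=0)
                  -> return 0
                -> return 1
                fib(m=1)
                -> return 1
              -> return 2
              fib(m=2) -> return 1  (same call as traced above)
            -> return 3
            fib(m=3) -> return 2  (same call as traced above)
          -> return 5
          fib(m=4) -> return 3  (same call as traced above)
        -> return 8
        fib(m=5) -> return 5  (same call as traced above)
      -> return 13
      fib(m=6) -> return 8  (same call as traced above)
    -> return 21
    fib(m=7) -> return 13  (same call as traced above)
  -> return 34
  fib(m=8) -> return 21  (same call as traced above)
-> return 55

Final answer: 55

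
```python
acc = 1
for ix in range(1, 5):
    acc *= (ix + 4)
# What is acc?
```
Trace:
  acc=1
  acc=5, ix=1
  acc=30, ix=2
  acc=210, ix=3
  acc=1680, ix=4

Final answer: 1680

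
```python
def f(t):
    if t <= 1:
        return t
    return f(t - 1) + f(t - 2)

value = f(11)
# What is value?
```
Call trace (a repeated sub-call is expanded the first time; later identical calls just restate its return value):
f(t=11)
  f(t=10)
    f(t=9)
      f(t=8)
        f(t=7)
          f(t=6)
            f(t=5)
              f(t=4)
                f(t=3)
                  f(t=2)
                    f(t=1)
                    -> return 1
                    f(t=0)
                    -> return 0
                  -> return 1
                  f(t=1)
                  -> return 1
                -> return 2
                f(t=2) -> return 1  (same call as traced above)
              -> return 3
              f(t=3) -> return 2  (same call as traced above)
            -> return 5
            f(t=4) -> return 3  (same call as traced above)
          -> return 8
          f(t=5) -> return 5  (same call as traced above)
        -> return 13
        f(t=6) -> return 8  (same call as traced above)
      -> return 21
      f(t=7) -> return 13  (same call as traced above)
    -> return 34
    f(t=8) -> return 21  (same call as traced above)
  -> return 55
  f(t=9) -> return 34  (same call as traced above)
-> return 89

Final answer: 89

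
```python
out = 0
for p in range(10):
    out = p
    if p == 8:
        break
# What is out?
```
Trace:
  out=0
  out=0, p=0
  out=1, p=1
  out=2, p=2
  out=3, p=3
  out=4, p=4
  out=5, p=5
  out=6, p=6
  out=7, p=7
  out=8, p=8

Final answer: 8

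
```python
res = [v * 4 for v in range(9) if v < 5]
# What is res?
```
Trace:
  v=0
  v=1
  v=2
  v=3
  v=4
  v=5
  v=6
  v=7
  v=8
  res=[0, 4, 8, 12, 16]

Final answer: [0, 4, 8, 12, 16]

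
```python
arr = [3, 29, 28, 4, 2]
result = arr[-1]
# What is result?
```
Trace:
  arr=[3, 29, 28, 4, 2]
  arr=[3, 29, 28, 4, 2], result=2

Final answer: 2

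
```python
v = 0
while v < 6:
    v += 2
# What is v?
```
Trace:
  v=0
  v=2
  v=4
  v=6

Final answer: 6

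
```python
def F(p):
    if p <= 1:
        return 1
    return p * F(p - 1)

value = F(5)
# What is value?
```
Call trace:
F(p=5)
  F(p=4)
    F(p=3)
      F(p=2)
        F(p=1)
        -> return 1
      -> return 2
    -> return 6
  -> return 24
-> return 120

Final answer: 120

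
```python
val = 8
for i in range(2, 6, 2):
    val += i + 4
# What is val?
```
Trace:
  val=8
  val=14, i=2
  val=22, i=4

Final answer: 22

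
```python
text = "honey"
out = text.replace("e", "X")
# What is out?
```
Trace:
  text='honey'
  text='honey', out='honXy'

Final answer: 'honXy'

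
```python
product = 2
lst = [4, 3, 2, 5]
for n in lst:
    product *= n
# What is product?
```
Trace:
  product=2
  product=8, n=4
  product=24, n=3
  product=48, n=2
  product=240, n=5

Final answer: 240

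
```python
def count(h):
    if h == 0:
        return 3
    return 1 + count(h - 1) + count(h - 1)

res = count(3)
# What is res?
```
Call trace (a repeated sub-call is expanded the first time; later identical calls just restate its return value):
count(h=3)
  count(h=2)
    count(h=1)
      count(h=0)
      -> return 3
      count(h=0)
      -> return 3
    -> return 7
    count(h=1) -> return 7  (same call as traced above)
  -> return 15
  count(h=2) -> return 15  (same call as traced above)
-> return 31

Final answer: 31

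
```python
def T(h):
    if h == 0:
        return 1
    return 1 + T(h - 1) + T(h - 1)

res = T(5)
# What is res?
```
Call trace (a repeated sub-call is expanded the first time; later identical calls just restate its return value):
T(h=5)
  T(h=4)
    T(h=3)
      T(h=2)
        T(h=1)
          T(h=0)
          -> return 1
          T(h=0)
          -> return 1
        -> return 3
        T(h=1) -> return 3  (same call as traced above)
      -> return 7
      T(h=2) -> return 7  (same call as traced above)
    -> return 15
    T(h=3) -> return 15  (same call as traced above)
  -> return 31
  T(h=4) -> return 31  (same call as traced above)
-> return 63

Final answer: 63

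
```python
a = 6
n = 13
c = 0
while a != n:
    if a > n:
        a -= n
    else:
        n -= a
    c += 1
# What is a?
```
Trace:
  a=6
  a=6, n=13
  a=6, n=13, c=0
  a=6, n=7, c=1
  a=6, n=1, c=2
  a=5, n=1, c=3
  a=4, n=1, c=4
  a=3, n=1, c=5
  a=2, n=1, c=6
  a=1, n=1, c=7

Final answer: 1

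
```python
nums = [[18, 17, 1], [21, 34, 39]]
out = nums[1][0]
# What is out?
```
Trace:
  nums=[[18, 17, 1], [21, 34, 39]]
  nums=[[18, 17, 1], [21, 34, 39]], out=21

Final answer: 21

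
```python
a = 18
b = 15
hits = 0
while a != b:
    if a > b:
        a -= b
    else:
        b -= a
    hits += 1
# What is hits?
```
Trace:
  a=18
  a=18, b=15
  a=18, b=15, hits=0
  a=3, b=15, hits=1
  a=3, b=12, hits=2
  a=3, b=9, hits=3
  a=3, b=6, hits=4
  a=3, b=3, hits=5

Final answer: 5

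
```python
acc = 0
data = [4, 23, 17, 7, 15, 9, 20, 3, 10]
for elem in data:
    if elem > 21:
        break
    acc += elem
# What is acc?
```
Trace:
  acc=0
  acc=4, elem=4
  acc=4, elem=23

Final answer: 4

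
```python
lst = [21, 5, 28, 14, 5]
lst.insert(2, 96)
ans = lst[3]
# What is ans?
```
Trace:
  lst=[21, 5, 28, 14, 5]
  lst=[21, 5, 96, 28, 14, 5]
  lst=[21, 5, 96, 28, 14, 5], ans=28

Final answer: 28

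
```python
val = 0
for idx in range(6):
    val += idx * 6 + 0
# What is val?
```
Trace:
  val=0
  val=0, idx=0
  val=6, idx=1
  val=18, idx=2
  val=36, idx=3
  val=60, idx=4
  val=90, idx=5

Final answer: 90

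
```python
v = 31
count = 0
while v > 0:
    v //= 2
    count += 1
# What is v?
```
Trace:
  v=31
  v=31, count=0
  v=15, count=1
  v=7, count=2
  v=3, count=3
  v=1, count=4
  v=0, count=5

Final answer: 0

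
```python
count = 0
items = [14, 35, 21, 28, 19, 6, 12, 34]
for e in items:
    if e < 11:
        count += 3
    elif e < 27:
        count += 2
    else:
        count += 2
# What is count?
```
Trace:
  count=0
  count=2, e=14
  count=4, e=35
  count=6, e=21
  count=8, e=28
  count=10, e=19
  count=13, e=6
  count=15, e=12
  count=17, e=34

Final answer: 17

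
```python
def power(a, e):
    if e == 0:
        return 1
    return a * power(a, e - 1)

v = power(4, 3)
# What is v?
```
Call trace:
power(a=4, e=3)
  power(a=4, e=2)
    power(a=4, e=1)
      power(a=4, e=0)
      -> return 1
    -> return 4
  -> return 16
-> return 64

Final answer: 64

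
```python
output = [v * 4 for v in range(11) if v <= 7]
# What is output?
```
Trace:
  v=0
  v=1
  v=2
  v=3
  v=4
  v=5
  v=6
  v=7
  v=8
  v=9
  v=10
  output=[0, 4, 8, 12, 16, 20, 24, 28]

Final answer: [0, 4, 8, 12, 16, 20, 24, 28]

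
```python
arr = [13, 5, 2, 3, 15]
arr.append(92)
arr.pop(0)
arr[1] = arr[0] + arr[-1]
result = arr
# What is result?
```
Trace:
  arr=[13, 5, 2, 3, 15]
  arr=[13, 5, 2, 3, 15, 92]
  arr=[5, 2, 3, 15, 92]
  arr=[5, 97, 3, 15, 92]
  arr=[5, 97, 3, 15, 92], result=[5, 97, 3, 15, 92]

Final answer: [5, 97, 3, 15, 92]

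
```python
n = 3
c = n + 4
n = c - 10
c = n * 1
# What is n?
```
Trace:
  n=3
  n=3, c=7
  n=-3, c=7
  n=-3, c=-3

Final answer: -3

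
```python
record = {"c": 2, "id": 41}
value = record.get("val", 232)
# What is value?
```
Trace:
  record={'c': 2, 'id': 41}
  record={'c': 2, 'id': 41}, value=232

Final answer: 232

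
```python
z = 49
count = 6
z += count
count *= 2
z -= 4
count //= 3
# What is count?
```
Trace:
  z=49
  z=49, count=6
  z=55, count=6
  z=55, count=12
  z=51, count=12
  z=51, count=4

Final answer: 4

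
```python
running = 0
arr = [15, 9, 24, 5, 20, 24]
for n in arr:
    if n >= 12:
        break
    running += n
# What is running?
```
Trace:
  running=0
  running=0, n=15

Final answer: 0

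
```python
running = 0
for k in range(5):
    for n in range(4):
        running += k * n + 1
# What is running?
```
Trace:
  running=0
  running=1, k=0, n=0
  running=2, k=0, n=1
  running=3, k=0, n=2
  running=4, k=0, n=3
  running=5, k=1, n=0
  running=7, k=1, n=1
  running=10, k=1, n=2
  running=14, k=1, n=3
  running=15, k=2, n=0
  running=18, k=2, n=1
  running=23, k=2, n=2
  running=30, k=2, n=3
  running=31, k=3, n=0
  running=35, k=3, n=1
  running=42, k=3, n=2
  running=52, k=3, n=3
  running=53, k=4, n=0
  running=58, k=4, n=1
  running=67, k=4, n=2
  running=80, k=4, n=3

Final answer: 80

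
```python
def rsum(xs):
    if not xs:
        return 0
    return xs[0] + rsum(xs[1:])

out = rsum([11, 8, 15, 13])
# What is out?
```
Call trace:
rsum(xs=[11, 8, 15, 13])
  rsum(xs=[8, 15, 13])
    rsum(xs=[15, 13])
      rsum(xs=[13])
        rsum(xs=[])
        -> return 0
      -> return 13
    -> return 28
  -> return 36
-> return 47

Final answer: 47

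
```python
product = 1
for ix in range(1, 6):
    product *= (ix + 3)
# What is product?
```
Trace:
  product=1
  product=4, ix=1
  product=20, ix=2
  product=120, ix=3
  product=840, ix=4
  product=6720, ix=5

Final answer: 6720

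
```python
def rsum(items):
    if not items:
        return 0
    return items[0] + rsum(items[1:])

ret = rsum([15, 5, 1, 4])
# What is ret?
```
Call trace:
rsum(items=[15, 5, 1, 4])
  rsum(items=[5, 1, 4])
    rsum(items=[1, 4])
      rsum(items=[4])
        rsum(items=[])
        -> return 0
      -> return 4
    -> return 5
  -> return 10
-> return 25

Final answer: 25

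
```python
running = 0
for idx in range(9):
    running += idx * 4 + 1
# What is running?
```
Trace:
  running=0
  running=1, idx=0
  running=6, idx=1
  running=15, idx=2
  running=28, idx=3
  running=45, idx=4
  running=66, idx=5
  running=91, idx=6
  running=120, idx=7
  running=153, idx=8

Final answer: 153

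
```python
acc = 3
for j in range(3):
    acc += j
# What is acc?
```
Trace:
  acc=3
  acc=3, j=0
  acc=4, j=1
  acc=6, j=2

Final answer: 6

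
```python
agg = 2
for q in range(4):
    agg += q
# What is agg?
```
Trace:
  agg=2
  agg=2, q=0
  agg=3, q=1
  agg=5, q=2
  agg=8, q=3

Final answer: 8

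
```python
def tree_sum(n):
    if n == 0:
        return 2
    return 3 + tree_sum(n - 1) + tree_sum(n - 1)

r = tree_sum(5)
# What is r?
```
Call trace (a repeated sub-call is expanded the first time; later identical calls just restate its return value):
tree_sum(n=5)
  tree_sum(n=4)
    tree_sum(n=3)
      tree_sum(n=2)
        tree_sum(n=1)
          tree_sum(n=0)
          -> return 2
          tree_sum(n=0)
          -> return 2
        -> return 7
        tree_sum(n=1) -> return 7  (same call as traced above)
      -> return 17
      tree_sum(n=2) -> return 17  (same call as traced above)
    -> return 37
    tree_sum(n=3) -> return 37  (same call as traced above)
  -> return 77
  tree_sum(n=4) -> return 77  (same call as traced above)
-> return 157

Final answer: 157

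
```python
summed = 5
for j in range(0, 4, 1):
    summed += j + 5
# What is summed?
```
Trace:
  summed=5
  summed=10, j=0
  summed=16, j=1
  summed=23, j=2
  summed=31, j=3

Final answer: 31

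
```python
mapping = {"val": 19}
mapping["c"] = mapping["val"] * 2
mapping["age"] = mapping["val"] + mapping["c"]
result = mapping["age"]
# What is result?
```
Trace:
  mapping={'val': 19}
  mapping={'val': 19, 'c': 38}
  mapping={'val': 19, 'c': 38, 'age': 57}
  mapping={'val': 19, 'c': 38, 'age': 57}, result=57

Final answer: 57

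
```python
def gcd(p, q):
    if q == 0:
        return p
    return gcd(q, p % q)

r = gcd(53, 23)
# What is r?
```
Call trace:
gcd(p=53, q=23)
  gcd(p=23, q=7)
    gcd(p=7, q=2)
      gcd(p=2, q=1)
        gcd(p=1, q=0)
        -> return 1
      -> return 1
    -> return 1
  -> return 1
-> return 1

Final answer: 1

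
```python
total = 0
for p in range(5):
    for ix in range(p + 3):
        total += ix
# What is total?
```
Trace:
  total=0
  total=0, p=0, ix=0
  total=1, p=0, ix=1
  total=3, p=0, ix=2
  total=3, p=1, ix=0
  total=4, p=1, ix=1
  total=6, p=1, ix=2
  total=9, p=1, ix=3
  total=9, p=2, ix=0
  total=10, p=2, ix=1
  total=12, p=2, ix=2
  total=15, p=2, ix=3
  total=19, p=2, ix=4
  total=19, p=3, ix=0
  total=20, p=3, ix=1
  total=22, p=3, ix=2
  total=25, p=3, ix=3
  total=29, p=3, ix=4
  total=34, p=3, ix=5
  total=34, p=4, ix=0
  total=35, p=4, ix=1
  total=37, p=4, ix=2
  total=40, p=4, ix=3
  total=44, p=4, ix=4
  total=49, p=4, ix=5
  total=55, p=4, ix=6

Final answer: 55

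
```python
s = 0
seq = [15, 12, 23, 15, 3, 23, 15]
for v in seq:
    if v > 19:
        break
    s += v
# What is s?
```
Trace:
  s=0
  s=15, v=15
  s=27, v=12
  s=27, v=23

Final answer: 27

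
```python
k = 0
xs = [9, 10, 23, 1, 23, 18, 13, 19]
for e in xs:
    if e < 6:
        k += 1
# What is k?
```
Trace:
  k=0
  k=0, e=9
  k=0, e=10
  k=0, e=23
  k=1, e=1
  k=1, e=23
  k=1, e=18
  k=1, e=13
  k=1, e=19

Final answer: 1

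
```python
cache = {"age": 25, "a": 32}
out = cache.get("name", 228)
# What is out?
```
Trace:
  cache={'age': 25, 'a': 32}
  cache={'age': 25, 'a': 32}, out=228

Final answer: 228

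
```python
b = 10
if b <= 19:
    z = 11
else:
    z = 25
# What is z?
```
Trace:
  b=10
  b=10, z=11

Final answer: 11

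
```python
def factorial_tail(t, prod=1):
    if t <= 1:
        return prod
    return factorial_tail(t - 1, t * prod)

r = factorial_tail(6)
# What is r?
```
Call trace:
factorial_tail(t=6, prod=1)
  factorial_tail(t=5, prod=6)
    factorial_tail(t=4, prod=30)
      factorial_tail(t=3, prod=120)
        factorial_tail(t=2, prod=360)
          factorial_tail(t=1, prod=720)
          -> return 720
        -> return 720
      -> return 720
    -> return 720
  -> return 720
-> return 720

Final answer: 720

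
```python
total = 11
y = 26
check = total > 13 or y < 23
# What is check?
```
Trace:
  total=11
  total=11, y=26
  total=11, y=26, check=False

Final answer: False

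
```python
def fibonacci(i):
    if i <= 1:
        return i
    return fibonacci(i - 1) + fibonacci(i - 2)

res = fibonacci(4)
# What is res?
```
Call trace (a repeated sub-call is expanded the first time; later identical calls just restate its return value):
fibonacci(i=4)
  fibonacci(i=3)
    fibonacci(i=2)
      fibonacci(i=1)
      -> return 1
      fibonacci(i=0)
      -> return 0
    -> return 1
    fibonacci(i=1)
    -> return 1
  -> return 2
  fibonacci(i=2) -> return 1  (same call as traced above)
-> return 3

Final answer: 3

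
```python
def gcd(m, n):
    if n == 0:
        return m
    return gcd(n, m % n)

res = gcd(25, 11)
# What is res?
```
Call trace:
gcd(m=25, n=11)
  gcd(m=11, n=3)
    gcd(m=3, n=2)
      gcd(m=2, n=1)
        gcd(m=1, n=0)
        -> return 1
      -> return 1
    -> return 1
  -> return 1
-> return 1

Final answer: 1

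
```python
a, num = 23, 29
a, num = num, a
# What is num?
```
Trace:
  a=23, num=29
  a=29, num=23

Final answer: 23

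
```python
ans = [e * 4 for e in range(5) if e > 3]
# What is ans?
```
Trace:
  e=0
  e=1
  e=2
  e=3
  e=4
  ans=[16]

Final answer: [16]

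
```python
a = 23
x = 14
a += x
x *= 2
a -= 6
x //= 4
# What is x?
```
Trace:
  a=23
  a=23, x=14
  a=37, x=14
  a=37, x=28
  a=31, x=28
  a=31, x=7

Final answer: 7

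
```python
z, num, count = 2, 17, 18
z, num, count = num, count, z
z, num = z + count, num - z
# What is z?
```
Trace:
  z=2, num=17, count=18
  z=17, num=18, count=2
  z=19, num=1, count=2

Final answer: 19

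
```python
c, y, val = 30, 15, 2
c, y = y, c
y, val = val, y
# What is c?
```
Trace:
  c=30, y=15, val=2
  c=15, y=30, val=2
  c=15, y=2, val=30

Final answer: 15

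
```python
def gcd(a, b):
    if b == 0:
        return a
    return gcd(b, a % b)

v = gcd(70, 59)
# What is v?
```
Call trace:
gcd(a=70, b=59)
  gcd(a=59, b=11)
    gcd(a=11, b=4)
      gcd(a=4, b=3)
        gcd(a=3, b=1)
          gcd(a=1, b=0)
          -> return 1
        -> return 1
      -> return 1
    -> return 1
  -> return 1
-> return 1

Final answer: 1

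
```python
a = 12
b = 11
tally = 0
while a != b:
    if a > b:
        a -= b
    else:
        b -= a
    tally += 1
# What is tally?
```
Trace:
  a=12
  a=12, b=11
  a=12, b=11, tally=0
  a=1, b=11, tally=1
  a=1, b=10, tally=2
  a=1, b=9, tally=3
  a=1, b=8, tally=4
  a=1, b=7, tally=5
  a=1, b=6, tally=6
  a=1, b=5, tally=7
  a=1, b=4, tally=8
  a=1, b=3, tally=9
  a=1, b=2, tally=10
  a=1, b=1, tally=11

Final answer: 11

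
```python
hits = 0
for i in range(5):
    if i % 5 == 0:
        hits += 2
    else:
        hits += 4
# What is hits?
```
Trace:
  hits=0
  hits=2, i=0
  hits=6, i=1
  hits=10, i=2
  hits=14, i=3
  hits=18, i=4

Final answer: 18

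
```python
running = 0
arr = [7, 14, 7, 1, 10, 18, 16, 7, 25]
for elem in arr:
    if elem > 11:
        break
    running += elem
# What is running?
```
Trace:
  running=0
  running=7, elem=7
  running=7, elem=14

Final answer: 7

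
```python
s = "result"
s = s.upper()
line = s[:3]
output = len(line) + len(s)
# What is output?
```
Trace:
  s='result'
  s='RESULT'
  s='RESULT', line='RES'
  s='RESULT', line='RES', output=9

Final answer: 9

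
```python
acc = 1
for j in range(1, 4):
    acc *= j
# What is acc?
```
Trace:
  acc=1
  acc=1, j=1
  acc=2, j=2
  acc=6, j=3

Final answer: 6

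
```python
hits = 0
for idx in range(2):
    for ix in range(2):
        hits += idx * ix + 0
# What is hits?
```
Trace:
  hits=0
  hits=0, idx=0, ix=0
  hits=0, idx=0, ix=1
  hits=0, idx=1, ix=0
  hits=1, idx=1, ix=1

Final answer: 1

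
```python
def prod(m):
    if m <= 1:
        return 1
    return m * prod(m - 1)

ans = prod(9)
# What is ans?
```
Call trace:
prod(m=9)
  prod(m=8)
    prod(m=7)
      prod(m=6)
        prod(m=5)
          prod(m=4)
            prod(m=3)
              prod(m=2)
                prod(m=1)
                -> return 1
              -> return 2
            -> return 6
          -> return 24
        -> return 120
      -> return 720
    -> return 5040
  -> return 40320
-> return 362880

Final answer: 362880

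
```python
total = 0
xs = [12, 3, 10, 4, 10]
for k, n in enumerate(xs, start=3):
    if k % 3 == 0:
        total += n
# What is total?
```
Trace:
  total=0
  total=12, k=3, n=12
  total=12, k=4, n=3
  total=12, k=5, n=10
  total=16, k=6, n=4
  total=16, k=7, n=10

Final answer: 16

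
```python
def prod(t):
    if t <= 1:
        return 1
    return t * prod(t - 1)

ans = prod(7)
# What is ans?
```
Call trace:
prod(t=7)
  prod(t=6)
    prod(t=5)
      prod(t=4)
        prod(t=3)
          prod(t=2)
            prod(t=1)
            -> return 1
          -> return 2
        -> return 6
      -> return 24
    -> return 120
  -> return 720
-> return 5040

Final answer: 5040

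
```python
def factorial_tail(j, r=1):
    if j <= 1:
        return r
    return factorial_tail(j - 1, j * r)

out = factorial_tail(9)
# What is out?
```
Call trace:
factorial_tail(j=9, r=1)
  factorial_tail(j=8, r=9)
    factorial_tail(j=7, r=72)
      factorial_tail(j=6, r=504)
        factorial_tail(j=5, r=3024)
          factorial_tail(j=4, r=15120)
            factorial_tail(j=3, r=60480)
              factorial_tail(j=2, r=181440)
                factorial_tail(j=1, r=362880)
                -> return 362880
              -> return 362880
            -> return 362880
          -> return 362880
        -> return 362880
      -> return 362880
    -> return 362880
  -> return 362880
-> return 362880

Final answer: 362880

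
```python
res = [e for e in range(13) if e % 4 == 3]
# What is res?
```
Trace:
  e=0
  e=1
  e=2
  e=3
  e=4
  e=5
  e=6
  e=7
  e=8
  e=9
  e=10
  e=11
  e=12
  res=[3, 7, 11]

Final answer: [3, 7, 11]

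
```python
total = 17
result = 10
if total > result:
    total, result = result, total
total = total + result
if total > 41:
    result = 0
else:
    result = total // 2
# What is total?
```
Trace:
  total=17
  total=17, result=10
  total=10, result=17
  total=27, result=17
  total=27, result=13

Final answer: 27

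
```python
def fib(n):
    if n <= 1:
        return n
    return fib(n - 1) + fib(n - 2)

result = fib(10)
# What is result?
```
Call trace (a repeated sub-call is expanded the first time; later identical calls just restate its return value):
fib(n=10)
  fib(n=9)
    fib(n=8)
      fib(n=7)
        fib(n=6)
          fib(n=5)
            fib(n=4)
              fib(n=3)
                fib(n=2)
                  fib(n=1)
                  -> return 1
                  fib(n=0)
                  -> return 0
                -> return 1
                fib(n=1)
                -> return 1
              -> return 2
              fib(n=2) -> return 1  (same call as traced above)
            -> return 3
            fib(n=3) -> return 2  (same call as traced above)
          -> return 5
          fib(n=4) -> return 3  (same call as traced above)
        -> return 8
        fib(n=5) -> return 5  (same call as traced above)
      -> return 13
      fib(n=6) -> return 8  (same call as traced above)
    -> return 21
    fib(n=7) -> return 13  (same call as traced above)
  -> return 34
  fib(n=8) -> return 21  (same call as traced above)
-> return 55

Final answer: 55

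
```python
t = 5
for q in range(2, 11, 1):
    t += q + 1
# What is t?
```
Trace:
  t=5
  t=8, q=2
  t=12, q=3
  t=17, q=4
  t=23, q=5
  t=30, q=6
  t=38, q=7
  t=47, q=8
  t=57, q=9
  t=68, q=10

Final answer: 68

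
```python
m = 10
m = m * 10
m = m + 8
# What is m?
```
Trace:
  m=10
  m=100
  m=108

Final answer: 108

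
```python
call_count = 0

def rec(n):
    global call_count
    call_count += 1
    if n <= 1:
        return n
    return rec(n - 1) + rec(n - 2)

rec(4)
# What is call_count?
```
Call trace (a repeated sub-call is expanded the first time; later identical calls just restate its return value):
rec(n=4)
  rec(n=3)
    rec(n=2)
      rec(n=1)
      -> return 1
      rec(n=0)
      -> return 0
    -> return 1
    rec(n=1)
    -> return 1
  -> return 2
  rec(n=2) -> return 1  (same call as traced above)
-> return 3

call_count is incremented once per call, so count the calls in each subtree. Let C(n) = number of calls made by rec(n).
C(0) = C(1) = 1 (base case, no recursion); C(n) = 1 + C(n - 1) + C(n - 2) otherwise.
C(2) = 1 + C(1) + C(0) = 1 + 1 + 1 = 3
C(3) = 1 + C(2) + C(1) = 1 + 3 + 1 = 5
C(4) = 1 + C(3) + C(2) = 1 + 5 + 3 = 9
call_count = C(4) = 9

Final answer: 9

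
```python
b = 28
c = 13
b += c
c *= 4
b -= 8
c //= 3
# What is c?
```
Trace:
  b=28
  b=28, c=13
  b=41, c=13
  b=41, c=52
  b=33, c=52
  b=33, c=17

Final answer: 17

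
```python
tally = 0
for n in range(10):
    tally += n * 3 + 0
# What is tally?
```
Trace:
  tally=0
  tally=0, n=0
  tally=3, n=1
  tally=9, n=2
  tally=18, n=3
  tally=30, n=4
  tally=45, n=5
  tally=63, n=6
  tally=84, n=7
  tally=108, n=8
  tally=135, n=9

Final answer: 135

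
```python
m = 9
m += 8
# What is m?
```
Trace:
  m=9
  m=17

Final answer: 17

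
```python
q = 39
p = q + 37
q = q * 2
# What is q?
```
Trace:
  q=39
  q=39, p=76
  q=78, p=76

Final answer: 78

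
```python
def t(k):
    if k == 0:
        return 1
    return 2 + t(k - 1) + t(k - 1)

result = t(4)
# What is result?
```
Call trace (a repeated sub-call is expanded the first time; later identical calls just restate its return value):
t(k=4)
  t(k=3)
    t(k=2)
      t(k=1)
        t(k=0)
        -> return 1
        t(k=0)
        -> return 1
      -> return 4
      t(k=1) -> return 4  (same call as traced above)
    -> return 10
    t(k=2) -> return 10  (same call as traced above)
  -> return 22
  t(k=3) -> return 22  (same call as traced above)
-> return 46

Final answer: 46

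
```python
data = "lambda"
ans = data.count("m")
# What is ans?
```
Trace:
  data='lambda'
  data='lambda', ans=1

Final answer: 1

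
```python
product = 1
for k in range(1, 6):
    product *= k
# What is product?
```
Trace:
  product=1
  product=1, k=1
  product=2, k=2
  product=6, k=3
  product=24, k=4
  product=120, k=5

Final answer: 120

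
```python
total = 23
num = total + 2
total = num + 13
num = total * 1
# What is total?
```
Trace:
  total=23
  total=23, num=25
  total=38, num=25
  total=38, num=38

Final answer: 38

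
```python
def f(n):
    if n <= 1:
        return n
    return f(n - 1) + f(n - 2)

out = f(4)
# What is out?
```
Call trace (a repeated sub-call is expanded the first time; later identical calls just restate its return value):
f(n=4)
  f(n=3)
    f(n=2)
      f(n=1)
      -> return 1
      f(n=0)
      -> return 0
    -> return 1
    f(n=1)
    -> return 1
  -> return 2
  f(n=2) -> return 1  (same call as traced above)
-> return 3

Final answer: 3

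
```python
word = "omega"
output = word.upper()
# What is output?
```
Trace:
  word='omega'
  word='omega', output='OMEGA'

Final answer: 'OMEGA'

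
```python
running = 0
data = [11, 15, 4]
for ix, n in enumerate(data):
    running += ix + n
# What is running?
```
Trace:
  running=0
  running=11, ix=0, n=11
  running=27, ix=1, n=15
  running=33, ix=2, n=4

Final answer: 33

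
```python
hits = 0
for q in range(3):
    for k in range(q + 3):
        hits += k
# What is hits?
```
Trace:
  hits=0
  hits=0, q=0, k=0
  hits=1, q=0, k=1
  hits=3, q=0, k=2
  hits=3, q=1, k=0
  hits=4, q=1, k=1
  hits=6, q=1, k=2
  hits=9, q=1, k=3
  hits=9, q=2, k=0
  hits=10, q=2, k=1
  hits=12, q=2, k=2
  hits=15, q=2, k=3
  hits=19, q=2, k=4

Final answer: 19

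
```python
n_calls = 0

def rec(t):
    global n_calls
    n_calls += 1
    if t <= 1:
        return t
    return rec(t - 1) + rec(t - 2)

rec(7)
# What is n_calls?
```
Call trace (a repeated sub-call is expanded the first time; later identical calls just restate its return value):
rec(t=7)
  rec(t=6)
    rec(t=5)
      rec(t=4)
        rec(t=3)
          rec(t=2)
            rec(t=1)
            -> return 1
            rec(t=0)
            -> return 0
          -> return 1
          rec(t=1)
          -> return 1
        -> return 2
        rec(t=2) -> return 1  (same call as traced above)
      -> return 3
      rec(t=3) -> return 2  (same call as traced above)
    -> return 5
    rec(t=4) -> return 3  (same call as traced above)
  -> return 8
  rec(t=5) -> return 5  (same call as traced above)
-> return 13

n_calls is incremented once per call, so count the calls in each subtree. Let C(t) = number of calls made by rec(t).
C(0) = C(1) = 1 (base case, no recursion); C(t) = 1 + C(t - 1) + C(t - 2) otherwise.
C(2) = 1 + C(1) + C(0) = 1 + 1 + 1 = 3
C(3) = 1 + C(2) + C(1) = 1 + 3 + 1 = 5
C(4) = 1 + C(3) + C(2) = 1 + 5 + 3 = 9
C(5) = 1 + C(4) + C(3) = 1 + 9 + 5 = 15
C(6) = 1 + C(5) + C(4) = 1 + 15 + 9 = 25
C(7) = 1 + C(6) + C(5) = 1 + 25 + 15 = 41
n_calls = C(7) = 41

Final answer: 41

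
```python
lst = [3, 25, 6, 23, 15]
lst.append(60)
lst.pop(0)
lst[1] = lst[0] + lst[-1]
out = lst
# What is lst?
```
Trace:
  lst=[3, 25, 6, 23, 15]
  lst=[3, 25, 6, 23, 15, 60]
  lst=[25, 6, 23, 15, 60]
  lst=[25, 85, 23, 15, 60]
  lst=[25, 85, 23, 15, 60], out=[25, 85, 23, 15, 60]

Final answer: [25, 85, 23, 15, 60]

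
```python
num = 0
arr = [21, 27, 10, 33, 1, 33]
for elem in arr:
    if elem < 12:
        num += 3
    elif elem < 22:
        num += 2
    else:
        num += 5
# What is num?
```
Trace:
  num=0
  num=2, elem=21
  num=7, elem=27
  num=10, elem=10
  num=15, elem=33
  num=18, elem=1
  num=23, elem=33

Final answer: 23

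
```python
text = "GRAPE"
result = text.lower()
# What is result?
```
Trace:
  text='GRAPE'
  text='GRAPE', result='grape'

Final answer: 'grape'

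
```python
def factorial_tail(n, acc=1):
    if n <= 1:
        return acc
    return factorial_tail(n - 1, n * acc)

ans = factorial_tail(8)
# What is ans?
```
Call trace:
factorial_tail(n=8, acc=1)
  factorial_tail(n=7, acc=8)
    factorial_tail(n=6, acc=56)
      factorial_tail(n=5, acc=336)
        factorial_tail(n=4, acc=1680)
          factorial_tail(n=3, acc=6720)
            factorial_tail(n=2, acc=20160)
              factorial_tail(n=1, acc=40320)
              -> return 40320
            -> return 40320
          -> return 40320
        -> return 40320
      -> return 40320
    -> return 40320
  -> return 40320
-> return 40320

Final answer: 40320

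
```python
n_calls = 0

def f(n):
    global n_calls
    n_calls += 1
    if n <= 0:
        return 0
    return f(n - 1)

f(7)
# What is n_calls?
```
Call trace:
f(n=7)
  f(n=6)
    f(n=5)
      f(n=4)
        f(n=3)
          f(n=2)
            f(n=1)
              f(n=0)
              -> return 0
            -> return 0
          -> return 0
        -> return 0
      -> return 0
    -> return 0
  -> return 0
-> return 0

n_calls is incremented once per call. f is entered once for each n = 7, 6, 5, 4, 3, 2, 1, 0 (the n <= 0 call returns without recursing), i.e. 7 + 1 calls.
n_calls = 8

Final answer: 8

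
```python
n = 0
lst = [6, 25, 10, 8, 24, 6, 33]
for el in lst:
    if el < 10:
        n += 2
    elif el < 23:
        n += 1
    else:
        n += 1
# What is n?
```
Trace:
  n=0
  n=2, el=6
  n=3, el=25
  n=4, el=10
  n=6, el=8
  n=7, el=24
  n=9, el=6
  n=10, el=33

Final answer: 10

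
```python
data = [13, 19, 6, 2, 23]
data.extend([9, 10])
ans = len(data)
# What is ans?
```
Trace:
  data=[13, 19, 6, 2, 23]
  data=[13, 19, 6, 2, 23, 9, 10]
  data=[13, 19, 6, 2, 23, 9, 10], ans=7

Final answer: 7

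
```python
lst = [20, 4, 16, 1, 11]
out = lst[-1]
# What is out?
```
Trace:
  lst=[20, 4, 16, 1, 11]
  lst=[20, 4, 16, 1, 11], out=11

Final answer: 11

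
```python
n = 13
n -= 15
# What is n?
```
Trace:
  n=13
  n=-2

Final answer: -2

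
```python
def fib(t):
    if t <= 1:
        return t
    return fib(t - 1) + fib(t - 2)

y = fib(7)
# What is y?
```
Call trace (a repeated sub-call is expanded the first time; later identical calls just restate its return value):
fib(t=7)
  fib(t=6)
    fib(t=5)
      fib(t=4)
        fib(t=3)
          fib(t=2)
            fib(t=1)
            -> return 1
            fib(t=0)
            -> return 0
          -> return 1
          fib(t=1)
          -> return 1
        -> return 2
        fib(t=2) -> return 1  (same call as traced above)
      -> return 3
      fib(t=3) -> return 2  (same call as traced above)
    -> return 5
    fib(t=4) -> return 3  (same call as traced above)
  -> return 8
  fib(t=5) -> return 5  (same call as traced above)
-> return 13

Final answer: 13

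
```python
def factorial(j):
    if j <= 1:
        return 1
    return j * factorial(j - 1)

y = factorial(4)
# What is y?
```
Call trace:
factorial(j=4)
  factorial(j=3)
    factorial(j=2)
      factorial(j=1)
      -> return 1
    -> return 2
  -> return 6
-> return 24

Final answer: 24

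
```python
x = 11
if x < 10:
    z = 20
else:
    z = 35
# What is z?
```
Trace:
  x=11
  x=11, z=35

Final answer: 35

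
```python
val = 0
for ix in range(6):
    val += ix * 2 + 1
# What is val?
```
Trace:
  val=0
  val=1, ix=0
  val=4, ix=1
  val=9, ix=2
  val=16, ix=3
  val=25, ix=4
  val=36, ix=5

Final answer: 36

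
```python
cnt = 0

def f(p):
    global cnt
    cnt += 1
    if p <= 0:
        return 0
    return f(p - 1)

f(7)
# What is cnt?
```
Call trace:
f(p=7)
  f(p=6)
    f(p=5)
      f(p=4)
        f(p=3)
          f(p=2)
            f(p=1)
              f(p=0)
              -> return 0
            -> return 0
          -> return 0
        -> return 0
      -> return 0
    -> return 0
  -> return 0
-> return 0

cnt is incremented once per call. f is entered once for each p = 7, 6, 5, 4, 3, 2, 1, 0 (the p <= 0 call returns without recursing), i.e. 7 + 1 calls.
cnt = 8

Final answer: 8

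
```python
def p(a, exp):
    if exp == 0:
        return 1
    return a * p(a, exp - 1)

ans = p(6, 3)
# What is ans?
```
Call trace:
p(a=6, exp=3)
  p(a=6, exp=2)
    p(a=6, exp=1)
      p(a=6, exp=0)
      -> return 1
    -> return 6
  -> return 36
-> return 216

Final answer: 216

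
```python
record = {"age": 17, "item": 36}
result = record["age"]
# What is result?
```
Trace:
  record={'age': 17, 'item': 36}
  record={'age': 17, 'item': 36}, result=17

Final answer: 17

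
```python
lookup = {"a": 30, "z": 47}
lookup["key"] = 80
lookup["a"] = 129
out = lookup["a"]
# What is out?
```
Trace:
  lookup={'a': 30, 'z': 47}
  lookup={'a': 30, 'z': 47, 'key': 80}
  lookup={'a': 129, 'z': 47, 'key': 80}
  lookup={'a': 129, 'z': 47, 'key': 80}, out=129

Final answer: 129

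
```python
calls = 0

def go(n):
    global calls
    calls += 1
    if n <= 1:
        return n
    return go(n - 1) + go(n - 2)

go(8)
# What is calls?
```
Call trace (a repeated sub-call is expanded the first time; later identical calls just restate its return value):
go(n=8)
  go(n=7)
    go(n=6)
      go(n=5)
        go(n=4)
          go(n=3)
            go(n=2)
              go(n=1)
              -> return 1
              go(n=0)
              -> return 0
            -> return 1
            go(n=1)
            -> return 1
          -> return 2
          go(n=2) -> return 1  (same call as traced above)
        -> return 3
        go(n=3) -> return 2  (same call as traced above)
      -> return 5
      go(n=4) -> return 3  (same call as traced above)
    -> return 8
    go(n=5) -> return 5  (same call as traced above)
  -> return 13
  go(n=6) -> return 8  (same call as traced above)
-> return 21

calls is incremented once per call, so count the calls in each subtree. Let C(n) = number of calls made by go(n).
C(0) = C(1) = 1 (base case, no recursion); C(n) = 1 + C(n - 1) + C(n - 2) otherwise.
C(2) = 1 + C(1) + C(0) = 1 + 1 + 1 = 3
C(3) = 1 + C(2) + C(1) = 1 + 3 + 1 = 5
C(4) = 1 + C(3) + C(2) = 1 + 5 + 3 = 9
C(5) = 1 + C(4) + C(3) = 1 + 9 + 5 = 15
C(6) = 1 + C(5) + C(4) = 1 + 15 + 9 = 25
C(7) = 1 + C(6) + C(5) = 1 + 25 + 15 = 41
C(8) = 1 + C(7) + C(6) = 1 + 41 + 25 = 67
calls = C(8) = 67

Final answer: 67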